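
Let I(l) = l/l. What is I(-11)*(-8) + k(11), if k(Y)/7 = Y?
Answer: 69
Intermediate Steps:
k(Y) = 7*Y
I(l) = 1
I(-11)*(-8) + k(11) = 1*(-8) + 7*11 = -8 + 77 = 69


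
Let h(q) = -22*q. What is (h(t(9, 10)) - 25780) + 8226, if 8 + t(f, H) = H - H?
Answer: -17378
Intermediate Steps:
t(f, H) = -8 (t(f, H) = -8 + (H - H) = -8 + 0 = -8)
(h(t(9, 10)) - 25780) + 8226 = (-22*(-8) - 25780) + 8226 = (176 - 25780) + 8226 = -25604 + 8226 = -17378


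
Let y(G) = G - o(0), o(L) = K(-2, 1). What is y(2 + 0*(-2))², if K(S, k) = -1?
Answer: 9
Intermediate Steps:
o(L) = -1
y(G) = 1 + G (y(G) = G - 1*(-1) = G + 1 = 1 + G)
y(2 + 0*(-2))² = (1 + (2 + 0*(-2)))² = (1 + (2 + 0))² = (1 + 2)² = 3² = 9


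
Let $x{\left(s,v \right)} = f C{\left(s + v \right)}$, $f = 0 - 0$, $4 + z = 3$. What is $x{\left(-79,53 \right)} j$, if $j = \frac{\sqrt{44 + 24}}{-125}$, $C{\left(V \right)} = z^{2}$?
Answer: $0$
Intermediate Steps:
$z = -1$ ($z = -4 + 3 = -1$)
$C{\left(V \right)} = 1$ ($C{\left(V \right)} = \left(-1\right)^{2} = 1$)
$f = 0$ ($f = 0 + 0 = 0$)
$x{\left(s,v \right)} = 0$ ($x{\left(s,v \right)} = 0 \cdot 1 = 0$)
$j = - \frac{2 \sqrt{17}}{125}$ ($j = \sqrt{68} \left(- \frac{1}{125}\right) = 2 \sqrt{17} \left(- \frac{1}{125}\right) = - \frac{2 \sqrt{17}}{125} \approx -0.06597$)
$x{\left(-79,53 \right)} j = 0 \left(- \frac{2 \sqrt{17}}{125}\right) = 0$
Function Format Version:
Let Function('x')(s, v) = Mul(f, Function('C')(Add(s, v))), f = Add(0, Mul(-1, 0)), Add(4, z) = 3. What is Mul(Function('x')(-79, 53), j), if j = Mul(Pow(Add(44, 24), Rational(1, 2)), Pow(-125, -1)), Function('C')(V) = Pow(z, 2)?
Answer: 0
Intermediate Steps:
z = -1 (z = Add(-4, 3) = -1)
Function('C')(V) = 1 (Function('C')(V) = Pow(-1, 2) = 1)
f = 0 (f = Add(0, 0) = 0)
Function('x')(s, v) = 0 (Function('x')(s, v) = Mul(0, 1) = 0)
j = Mul(Rational(-2, 125), Pow(17, Rational(1, 2))) (j = Mul(Pow(68, Rational(1, 2)), Rational(-1, 125)) = Mul(Mul(2, Pow(17, Rational(1, 2))), Rational(-1, 125)) = Mul(Rational(-2, 125), Pow(17, Rational(1, 2))) ≈ -0.065970)
Mul(Function('x')(-79, 53), j) = Mul(0, Mul(Rational(-2, 125), Pow(17, Rational(1, 2)))) = 0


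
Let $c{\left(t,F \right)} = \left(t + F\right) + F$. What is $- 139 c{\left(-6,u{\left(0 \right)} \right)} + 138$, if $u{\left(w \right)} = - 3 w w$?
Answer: $972$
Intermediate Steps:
$u{\left(w \right)} = - 3 w^{2}$
$c{\left(t,F \right)} = t + 2 F$ ($c{\left(t,F \right)} = \left(F + t\right) + F = t + 2 F$)
$- 139 c{\left(-6,u{\left(0 \right)} \right)} + 138 = - 139 \left(-6 + 2 \left(- 3 \cdot 0^{2}\right)\right) + 138 = - 139 \left(-6 + 2 \left(\left(-3\right) 0\right)\right) + 138 = - 139 \left(-6 + 2 \cdot 0\right) + 138 = - 139 \left(-6 + 0\right) + 138 = \left(-139\right) \left(-6\right) + 138 = 834 + 138 = 972$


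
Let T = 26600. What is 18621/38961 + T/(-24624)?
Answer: -46933/77922 ≈ -0.60231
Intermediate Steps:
18621/38961 + T/(-24624) = 18621/38961 + 26600/(-24624) = 18621*(1/38961) + 26600*(-1/24624) = 2069/4329 - 175/162 = -46933/77922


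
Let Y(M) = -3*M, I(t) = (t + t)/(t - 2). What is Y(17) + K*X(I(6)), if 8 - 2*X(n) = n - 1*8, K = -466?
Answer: -3080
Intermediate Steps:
I(t) = 2*t/(-2 + t) (I(t) = (2*t)/(-2 + t) = 2*t/(-2 + t))
X(n) = 8 - n/2 (X(n) = 4 - (n - 1*8)/2 = 4 - (n - 8)/2 = 4 - (-8 + n)/2 = 4 + (4 - n/2) = 8 - n/2)
Y(17) + K*X(I(6)) = -3*17 - 466*(8 - 6/(-2 + 6)) = -51 - 466*(8 - 6/4) = -51 - 466*(8 - ½*3) = -51 - 466*(8 - 3/2) = -51 - 466*13/2 = -51 - 3029 = -3080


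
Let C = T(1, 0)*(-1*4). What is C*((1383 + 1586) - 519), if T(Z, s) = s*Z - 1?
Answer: 9800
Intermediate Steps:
T(Z, s) = -1 + Z*s (T(Z, s) = Z*s - 1 = -1 + Z*s)
C = 4 (C = (-1 + 1*0)*(-1*4) = (-1 + 0)*(-4) = -1*(-4) = 4)
C*((1383 + 1586) - 519) = 4*((1383 + 1586) - 519) = 4*(2969 - 519) = 4*2450 = 9800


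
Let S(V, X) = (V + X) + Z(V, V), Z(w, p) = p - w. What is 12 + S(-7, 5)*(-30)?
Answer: 72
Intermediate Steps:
S(V, X) = V + X (S(V, X) = (V + X) + (V - V) = (V + X) + 0 = V + X)
12 + S(-7, 5)*(-30) = 12 + (-7 + 5)*(-30) = 12 - 2*(-30) = 12 + 60 = 72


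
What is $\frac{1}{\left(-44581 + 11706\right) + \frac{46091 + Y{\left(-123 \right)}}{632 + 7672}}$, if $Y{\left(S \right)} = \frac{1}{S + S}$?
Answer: $- \frac{2042784}{67145185615} \approx -3.0423 \cdot 10^{-5}$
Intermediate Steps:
$Y{\left(S \right)} = \frac{1}{2 S}$
$\frac{1}{\left(-44581 + 11706\right) + \frac{46091 + Y{\left(-123 \right)}}{632 + 7672}} = \frac{1}{\left(-44581 + 11706\right) + \frac{46091 + \frac{1}{2 \left(-123\right)}}{632 + 7672}} = \frac{1}{-32875 + \frac{46091 + \frac{1}{2} \left(- \frac{1}{123}\right)}{8304}} = \frac{1}{-32875 + \left(46091 - \frac{1}{246}\right) \frac{1}{8304}} = \frac{1}{-32875 + \frac{11338385}{246} \cdot \frac{1}{8304}} = \frac{1}{-32875 + \frac{11338385}{2042784}} = \frac{1}{- \frac{67145185615}{2042784}} = - \frac{2042784}{67145185615}$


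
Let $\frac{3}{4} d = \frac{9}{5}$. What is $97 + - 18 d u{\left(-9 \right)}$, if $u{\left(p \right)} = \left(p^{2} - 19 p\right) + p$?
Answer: $- \frac{52003}{5} \approx -10401.0$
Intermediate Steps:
$d = \frac{12}{5}$ ($d = \frac{4 \cdot \frac{9}{5}}{3} = \frac{4 \cdot 9 \cdot \frac{1}{5}}{3} = \frac{4}{3} \cdot \frac{9}{5} = \frac{12}{5} \approx 2.4$)
$u{\left(p \right)} = p^{2} - 18 p$
$97 + - 18 d u{\left(-9 \right)} = 97 + \left(-18\right) \frac{12}{5} \left(- 9 \left(-18 - 9\right)\right) = 97 - \frac{216 \left(\left(-9\right) \left(-27\right)\right)}{5} = 97 - \frac{52488}{5} = - \frac{52003}{5}$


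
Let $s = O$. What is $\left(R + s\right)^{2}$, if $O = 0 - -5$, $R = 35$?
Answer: $1600$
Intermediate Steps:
$O = 5$ ($O = 0 + 5 = 5$)
$s = 5$
$\left(R + s\right)^{2} = \left(35 + 5\right)^{2} = 40^{2} = 1600$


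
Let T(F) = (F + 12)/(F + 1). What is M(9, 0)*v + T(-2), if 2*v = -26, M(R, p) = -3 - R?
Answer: 146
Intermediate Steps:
T(F) = (12 + F)/(1 + F)
v = -13 (v = (½)*(-26) = -13)
M(9, 0)*v + T(-2) = (-3 - 1*9)*(-13) + (12 - 2)/(1 - 2) = (-3 - 9)*(-13) + 10/(-1) = -12*(-13) - 1*10 = 156 - 10 = 146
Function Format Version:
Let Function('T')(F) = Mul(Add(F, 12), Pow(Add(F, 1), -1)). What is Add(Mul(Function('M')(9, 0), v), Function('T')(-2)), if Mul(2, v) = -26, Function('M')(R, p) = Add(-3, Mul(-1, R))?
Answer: 146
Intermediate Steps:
Function('T')(F) = Mul(Pow(Add(1, F), -1), Add(12, F)) (Function('T')(F) = Mul(Add(12, F), Pow(Add(1, F), -1)) = Mul(Pow(Add(1, F), -1), Add(12, F)))
v = -13 (v = Mul(Rational(1, 2), -26) = -13)
Add(Mul(Function('M')(9, 0), v), Function('T')(-2)) = Add(Mul(Add(-3, Mul(-1, 9)), -13), Mul(Pow(Add(1, -2), -1), Add(12, -2))) = Add(Mul(Add(-3, -9), -13), Mul(Pow(-1, -1), 10)) = Add(Mul(-12, -13), Mul(-1, 10)) = Add(156, -10) = 146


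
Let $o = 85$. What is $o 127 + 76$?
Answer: $10871$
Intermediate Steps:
$o 127 + 76 = 85 \cdot 127 + 76 = 10795 + 76 = 10871$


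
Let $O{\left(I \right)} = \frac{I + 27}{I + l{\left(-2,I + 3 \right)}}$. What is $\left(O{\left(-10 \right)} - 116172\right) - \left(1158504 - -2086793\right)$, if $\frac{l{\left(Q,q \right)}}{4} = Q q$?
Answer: $- \frac{154627557}{46} \approx -3.3615 \cdot 10^{6}$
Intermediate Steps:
$l{\left(Q,q \right)} = 4 Q q$
$O{\left(I \right)} = \frac{27 + I}{-24 - 7 I}$ ($O{\left(I \right)} = \frac{I + 27}{I + 4 \left(-2\right) \left(I + 3\right)} = \frac{27 + I}{I + 4 \left(-2\right) \left(3 + I\right)} = \frac{27 + I}{I - \left(24 + 8 I\right)} = \frac{27 + I}{-24 - 7 I}$)
$\left(O{\left(-10 \right)} - 116172\right) - \left(1158504 - -2086793\right) = \left(\frac{27 - 10}{-24 - -70} - 116172\right) - \left(1158504 - -2086793\right) = \left(\frac{1}{-24 + 70} \cdot 17 - 116172\right) - \left(1158504 + 2086793\right) = \left(\frac{1}{46} \cdot 17 - 116172\right) - 3245297 = \left(\frac{17}{46} - 116172\right) - 3245297 = - \frac{5343895}{46} - 3245297 = - \frac{154627557}{46}$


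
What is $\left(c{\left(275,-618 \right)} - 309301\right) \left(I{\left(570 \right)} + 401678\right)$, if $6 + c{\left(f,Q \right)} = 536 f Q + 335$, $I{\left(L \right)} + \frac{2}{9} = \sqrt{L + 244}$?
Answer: $- \frac{330427991997200}{9} - 91402172 \sqrt{814} \approx -3.6717 \cdot 10^{13}$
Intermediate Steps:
$I{\left(L \right)} = - \frac{2}{9} + \sqrt{244 + L}$ ($I{\left(L \right)} = - \frac{2}{9} + \sqrt{L + 244} = - \frac{2}{9} + \sqrt{244 + L}$)
$c{\left(f,Q \right)} = 329 + 536 Q f$ ($c{\left(f,Q \right)} = -6 + \left(536 f Q + 335\right) = -6 + \left(536 Q f + 335\right) = -6 + \left(335 + 536 Q f\right) = 329 + 536 Q f$)
$\left(c{\left(275,-618 \right)} - 309301\right) \left(I{\left(570 \right)} + 401678\right) = \left(\left(329 + 536 \left(-618\right) 275\right) - 309301\right) \left(\left(- \frac{2}{9} + \sqrt{244 + 570}\right) + 401678\right) = \left(\left(329 - 91093200\right) - 309301\right) \left(\left(- \frac{2}{9} + \sqrt{814}\right) + 401678\right) = \left(-91092871 - 309301\right) \left(\frac{3615100}{9} + \sqrt{814}\right) = - 91402172 \left(\frac{3615100}{9} + \sqrt{814}\right) = - \frac{330427991997200}{9} - 91402172 \sqrt{814}$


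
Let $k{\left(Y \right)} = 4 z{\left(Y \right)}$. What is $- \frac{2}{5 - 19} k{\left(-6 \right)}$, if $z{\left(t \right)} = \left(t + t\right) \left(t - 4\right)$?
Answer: $\frac{480}{7} \approx 68.571$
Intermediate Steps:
$z{\left(t \right)} = 2 t \left(-4 + t\right)$
$k{\left(Y \right)} = 8 Y \left(-4 + Y\right)$ ($k{\left(Y \right)} = 4 \cdot 2 Y \left(-4 + Y\right) = 8 Y \left(-4 + Y\right)$)
$- \frac{2}{5 - 19} k{\left(-6 \right)} = - \frac{2}{5 - 19} \cdot 8 \left(-6\right) \left(-4 - 6\right) = - \frac{2}{-14} \cdot 8 \left(-6\right) \left(-10\right) = \left(-2\right) \left(- \frac{1}{14}\right) 480 = \frac{1}{7} \cdot 480 = \frac{480}{7}$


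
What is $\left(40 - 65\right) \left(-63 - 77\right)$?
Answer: $3500$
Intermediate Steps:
$\left(40 - 65\right) \left(-63 - 77\right) = \left(40 - 65\right) \left(-140\right) = \left(-25\right) \left(-140\right) = 3500$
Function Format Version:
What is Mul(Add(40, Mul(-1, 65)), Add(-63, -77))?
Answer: 3500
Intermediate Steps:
Mul(Add(40, Mul(-1, 65)), Add(-63, -77)) = Mul(Add(40, -65), -140) = Mul(-25, -140) = 3500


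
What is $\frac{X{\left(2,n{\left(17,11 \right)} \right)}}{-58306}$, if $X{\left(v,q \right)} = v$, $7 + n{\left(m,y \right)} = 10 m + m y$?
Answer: $- \frac{1}{29153} \approx -3.4302 \cdot 10^{-5}$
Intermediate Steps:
$n{\left(m,y \right)} = -7 + 10 m + m y$ ($n{\left(m,y \right)} = -7 + \left(10 m + m y\right) = -7 + 10 m + m y$)
$\frac{X{\left(2,n{\left(17,11 \right)} \right)}}{-58306} = \frac{2}{-58306} = 2 \left(- \frac{1}{58306}\right) = - \frac{1}{29153}$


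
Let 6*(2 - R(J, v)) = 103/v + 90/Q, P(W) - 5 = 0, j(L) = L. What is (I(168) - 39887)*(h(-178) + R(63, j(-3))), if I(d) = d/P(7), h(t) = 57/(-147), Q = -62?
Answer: -20639478059/68355 ≈ -3.0195e+5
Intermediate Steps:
P(W) = 5 (P(W) = 5 + 0 = 5)
R(J, v) = 139/62 - 103/(6*v) (R(J, v) = 2 - (103/v + 90/(-62))/6 = 2 - (103/v + 90*(-1/62))/6 = 2 - (103/v - 45/31)/6 = 2 - (-45/31 + 103/v)/6 = 2 + (15/62 - 103/(6*v)) = 139/62 - 103/(6*v))
h(t) = -19/49 (h(t) = 57*(-1/147) = -19/49)
I(d) = d/5
(I(168) - 39887)*(h(-178) + R(63, j(-3))) = ((1/5)*168 - 39887)*(-19/49 + (1/186)*(-3193 + 417*(-3))/(-3)) = (168/5 - 39887)*(-19/49 + (1/186)*(-1/3)*(-3193 - 1251)) = -199267*(-19/49 + (1/186)*(-1/3)*(-4444))/5 = -199267*(-19/49 + 2222/279)/5 = -199267/5*103577/13671 = -20639478059/68355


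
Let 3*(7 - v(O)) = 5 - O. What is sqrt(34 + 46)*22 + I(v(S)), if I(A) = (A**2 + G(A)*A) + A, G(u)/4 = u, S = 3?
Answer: 1862/9 + 88*sqrt(5) ≈ 403.66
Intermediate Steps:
G(u) = 4*u
v(O) = 16/3 + O/3 (v(O) = 7 - (5 - O)/3 = 7 + (-5/3 + O/3) = 16/3 + O/3)
I(A) = A + 5*A**2 (I(A) = (A**2 + (4*A)*A) + A = (A**2 + 4*A**2) + A = 5*A**2 + A = A + 5*A**2)
sqrt(34 + 46)*22 + I(v(S)) = sqrt(34 + 46)*22 + (16/3 + (1/3)*3)*(1 + 5*(16/3 + (1/3)*3)) = sqrt(80)*22 + (16/3 + 1)*(1 + 5*(16/3 + 1)) = (4*sqrt(5))*22 + 19*(1 + 5*(19/3))/3 = 88*sqrt(5) + 19*(1 + 95/3)/3 = 88*sqrt(5) + (19/3)*(98/3) = 88*sqrt(5) + 1862/9 = 1862/9 + 88*sqrt(5)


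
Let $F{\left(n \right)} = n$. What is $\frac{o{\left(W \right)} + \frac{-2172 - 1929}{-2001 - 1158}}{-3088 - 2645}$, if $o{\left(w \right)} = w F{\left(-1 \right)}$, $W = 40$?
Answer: $\frac{40753}{6036849} \approx 0.0067507$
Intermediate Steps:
$o{\left(w \right)} = - w$ ($o{\left(w \right)} = w \left(-1\right) = - w$)
$\frac{o{\left(W \right)} + \frac{-2172 - 1929}{-2001 - 1158}}{-3088 - 2645} = \frac{\left(-1\right) 40 + \frac{-2172 - 1929}{-2001 - 1158}}{-3088 - 2645} = \frac{-40 - \frac{4101}{-3159}}{-5733} = \left(-40 - - \frac{1367}{1053}\right) \left(- \frac{1}{5733}\right) = \left(-40 + \frac{1367}{1053}\right) \left(- \frac{1}{5733}\right) = \left(- \frac{40753}{1053}\right) \left(- \frac{1}{5733}\right) = \frac{40753}{6036849}$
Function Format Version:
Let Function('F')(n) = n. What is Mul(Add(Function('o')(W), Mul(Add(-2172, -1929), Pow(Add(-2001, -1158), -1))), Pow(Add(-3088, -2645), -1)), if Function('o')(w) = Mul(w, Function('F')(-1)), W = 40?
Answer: Rational(40753, 6036849) ≈ 0.0067507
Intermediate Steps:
Function('o')(w) = Mul(-1, w) (Function('o')(w) = Mul(w, -1) = Mul(-1, w))
Mul(Add(Function('o')(W), Mul(Add(-2172, -1929), Pow(Add(-2001, -1158), -1))), Pow(Add(-3088, -2645), -1)) = Mul(Add(Mul(-1, 40), Mul(Add(-2172, -1929), Pow(Add(-2001, -1158), -1))), Pow(Add(-3088, -2645), -1)) = Mul(Add(-40, Mul(-4101, Pow(-3159, -1))), Pow(-5733, -1)) = Mul(Add(-40, Mul(-4101, Rational(-1, 3159))), Rational(-1, 5733)) = Mul(Add(-40, Rational(1367, 1053)), Rational(-1, 5733)) = Mul(Rational(-40753, 1053), Rational(-1, 5733)) = Rational(40753, 6036849)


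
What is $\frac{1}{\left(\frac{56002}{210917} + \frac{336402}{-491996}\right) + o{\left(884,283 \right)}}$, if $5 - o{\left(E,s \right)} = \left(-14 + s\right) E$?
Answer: $- \frac{51885160166}{12337845821103627} \approx -4.2054 \cdot 10^{-6}$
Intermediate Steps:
$o{\left(E,s \right)} = 5 - E \left(-14 + s\right)$ ($o{\left(E,s \right)} = 5 - \left(-14 + s\right) E = 5 - E \left(-14 + s\right)$)
$\frac{1}{\left(\frac{56002}{210917} + \frac{336402}{-491996}\right) + o{\left(884,283 \right)}} = \frac{1}{\left(\frac{56002}{210917} + \frac{336402}{-491996}\right) + \left(5 + 14 \cdot 884 - 884 \cdot 283\right)} = \frac{1}{\left(56002 \cdot \frac{1}{210917} + 336402 \left(- \frac{1}{491996}\right)\right) + \left(5 + 12376 - 250172\right)} = \frac{1}{\left(\frac{56002}{210917} - \frac{168201}{245998}\right) - 237791} = \frac{1}{- \frac{21700070321}{51885160166} - 237791} = \frac{1}{- \frac{12337845821103627}{51885160166}} = - \frac{51885160166}{12337845821103627}$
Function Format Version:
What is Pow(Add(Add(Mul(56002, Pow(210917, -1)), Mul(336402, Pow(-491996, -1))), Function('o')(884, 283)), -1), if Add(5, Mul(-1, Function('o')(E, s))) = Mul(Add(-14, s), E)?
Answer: Rational(-51885160166, 12337845821103627) ≈ -4.2054e-6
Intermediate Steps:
Function('o')(E, s) = Add(5, Mul(-1, E, Add(-14, s))) (Function('o')(E, s) = Add(5, Mul(-1, Mul(Add(-14, s), E))) = Add(5, Mul(-1, Mul(E, Add(-14, s)))) = Add(5, Mul(-1, E, Add(-14, s))))
Pow(Add(Add(Mul(56002, Pow(210917, -1)), Mul(336402, Pow(-491996, -1))), Function('o')(884, 283)), -1) = Pow(Add(Add(Mul(56002, Pow(210917, -1)), Mul(336402, Pow(-491996, -1))), Add(5, Mul(14, 884), Mul(-1, 884, 283))), -1) = Pow(Add(Add(Mul(56002, Rational(1, 210917)), Mul(336402, Rational(-1, 491996))), Add(5, 12376, -250172)), -1) = Pow(Add(Add(Rational(56002, 210917), Rational(-168201, 245998)), -237791), -1) = Pow(Add(Rational(-21700070321, 51885160166), -237791), -1) = Pow(Rational(-12337845821103627, 51885160166), -1) = Rational(-51885160166, 12337845821103627)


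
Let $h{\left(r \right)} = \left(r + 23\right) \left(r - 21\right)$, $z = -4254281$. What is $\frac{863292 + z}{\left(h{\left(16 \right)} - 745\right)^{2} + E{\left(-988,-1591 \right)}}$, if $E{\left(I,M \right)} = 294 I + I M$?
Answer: $- \frac{3390989}{2165036} \approx -1.5662$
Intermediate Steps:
$h{\left(r \right)} = \left(-21 + r\right) \left(23 + r\right)$ ($h{\left(r \right)} = \left(23 + r\right) \left(-21 + r\right) = \left(-21 + r\right) \left(23 + r\right)$)
$\frac{863292 + z}{\left(h{\left(16 \right)} - 745\right)^{2} + E{\left(-988,-1591 \right)}} = \frac{863292 - 4254281}{\left(\left(-483 + 16^{2} + 2 \cdot 16\right) - 745\right)^{2} - 988 \left(294 - 1591\right)} = - \frac{3390989}{\left(\left(-483 + 256 + 32\right) - 745\right)^{2} - -1281436} = - \frac{3390989}{\left(-195 - 745\right)^{2} + 1281436} = - \frac{3390989}{\left(-940\right)^{2} + 1281436} = - \frac{3390989}{883600 + 1281436} = - \frac{3390989}{2165036}$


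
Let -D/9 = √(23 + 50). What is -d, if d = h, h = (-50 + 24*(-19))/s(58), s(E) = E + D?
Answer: -29348/2549 - 4554*√73/2549 ≈ -26.778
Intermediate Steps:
D = -9*√73 (D = -9*√(23 + 50) = -9*√73 ≈ -76.896)
s(E) = E - 9*√73
h = -506/(58 - 9*√73) (h = (-50 + 24*(-19))/(58 - 9*√73) = (-50 - 456)/(58 - 9*√73) = -506/(58 - 9*√73) ≈ 26.778)
d = 29348/2549 + 4554*√73/2549 ≈ 26.778
-d = -(29348/2549 + 4554*√73/2549) = -29348/2549 - 4554*√73/2549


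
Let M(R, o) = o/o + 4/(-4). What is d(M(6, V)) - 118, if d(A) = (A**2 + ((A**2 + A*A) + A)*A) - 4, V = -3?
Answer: -122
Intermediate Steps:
M(R, o) = 0 (M(R, o) = 1 + 4*(-1/4) = 1 - 1 = 0)
d(A) = -4 + A**2 + A*(A + 2*A**2) (d(A) = (A**2 + ((A**2 + A**2) + A)*A) - 4 = (A**2 + (2*A**2 + A)*A) - 4 = (A**2 + (A + 2*A**2)*A) - 4 = (A**2 + A*(A + 2*A**2)) - 4 = -4 + A**2 + A*(A + 2*A**2))
d(M(6, V)) - 118 = (-4 + 2*0**2 + 2*0**3) - 118 = (-4 + 2*0 + 2*0) - 118 = (-4 + 0 + 0) - 118 = -4 - 118 = -122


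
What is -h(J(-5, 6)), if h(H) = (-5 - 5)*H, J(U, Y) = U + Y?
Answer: 10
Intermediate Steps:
h(H) = -10*H
-h(J(-5, 6)) = -(-10)*(-5 + 6) = -(-10) = -1*(-10) = 10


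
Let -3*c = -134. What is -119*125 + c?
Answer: -44491/3 ≈ -14830.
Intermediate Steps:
c = 134/3 (c = -⅓*(-134) = 134/3 ≈ 44.667)
-119*125 + c = -119*125 + 134/3 = -14875 + 134/3 = -44491/3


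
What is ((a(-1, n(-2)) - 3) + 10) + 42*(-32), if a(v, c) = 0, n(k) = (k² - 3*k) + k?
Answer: -1337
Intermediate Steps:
n(k) = k² - 2*k
((a(-1, n(-2)) - 3) + 10) + 42*(-32) = ((0 - 3) + 10) + 42*(-32) = (-3 + 10) - 1344 = 7 - 1344 = -1337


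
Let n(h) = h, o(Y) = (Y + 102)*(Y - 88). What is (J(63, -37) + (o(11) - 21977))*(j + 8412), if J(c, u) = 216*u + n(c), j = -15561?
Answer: 276001443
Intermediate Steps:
o(Y) = (-88 + Y)*(102 + Y) (o(Y) = (102 + Y)*(-88 + Y) = (-88 + Y)*(102 + Y))
J(c, u) = c + 216*u (J(c, u) = 216*u + c = c + 216*u)
(J(63, -37) + (o(11) - 21977))*(j + 8412) = ((63 + 216*(-37)) + ((-8976 + 11² + 14*11) - 21977))*(-15561 + 8412) = ((63 - 7992) + ((-8976 + 121 + 154) - 21977))*(-7149) = (-7929 + (-8701 - 21977))*(-7149) = (-7929 - 30678)*(-7149) = -38607*(-7149) = 276001443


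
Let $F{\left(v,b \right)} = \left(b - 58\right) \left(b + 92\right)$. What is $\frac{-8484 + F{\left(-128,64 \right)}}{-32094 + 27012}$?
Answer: $\frac{1258}{847} \approx 1.4852$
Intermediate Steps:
$F{\left(v,b \right)} = \left(-58 + b\right) \left(92 + b\right)$
$\frac{-8484 + F{\left(-128,64 \right)}}{-32094 + 27012} = \frac{-8484 + \left(-5336 + 64^{2} + 34 \cdot 64\right)}{-32094 + 27012} = \frac{-8484 + \left(-5336 + 4096 + 2176\right)}{-5082} = \left(-8484 + 936\right) \left(- \frac{1}{5082}\right) = \left(-7548\right) \left(- \frac{1}{5082}\right) = \frac{1258}{847}$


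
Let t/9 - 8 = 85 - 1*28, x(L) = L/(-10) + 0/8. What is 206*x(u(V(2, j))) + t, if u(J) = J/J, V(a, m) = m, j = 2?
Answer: 2822/5 ≈ 564.40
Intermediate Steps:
u(J) = 1
x(L) = -L/10 (x(L) = L*(-⅒) + 0*(⅛) = -L/10 + 0 = -L/10)
t = 585 (t = 72 + 9*(85 - 1*28) = 72 + 9*(85 - 28) = 72 + 9*57 = 72 + 513 = 585)
206*x(u(V(2, j))) + t = 206*(-⅒*1) + 585 = 206*(-⅒) + 585 = -103/5 + 585 = 2822/5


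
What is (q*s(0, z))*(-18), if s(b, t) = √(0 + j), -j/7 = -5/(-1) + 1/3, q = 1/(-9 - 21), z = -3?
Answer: 4*I*√21/5 ≈ 3.6661*I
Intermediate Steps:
q = -1/30 (q = 1/(-30) = -1/30 ≈ -0.033333)
j = -112/3 (j = -7*(-5/(-1) + 1/3) = -7*(-5*(-1) + 1*(⅓)) = -7*(5 + ⅓) = -7*16/3 = -112/3 ≈ -37.333)
s(b, t) = 4*I*√21/3 (s(b, t) = √(0 - 112/3) = √(-112/3) = 4*I*√21/3)
(q*s(0, z))*(-18) = -2*I*√21/45*(-18) = 4*I*√21/5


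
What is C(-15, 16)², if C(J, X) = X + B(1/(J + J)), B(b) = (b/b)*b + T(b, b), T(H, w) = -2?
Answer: 175561/900 ≈ 195.07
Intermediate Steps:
B(b) = -2 + b (B(b) = (b/b)*b - 2 = 1*b - 2 = b - 2 = -2 + b)
C(J, X) = -2 + X + 1/(2*J) (C(J, X) = X + (-2 + 1/(J + J)) = X + (-2 + 1/(2*J)) = -2 + X + 1/(2*J))
C(-15, 16)² = (-2 + 16 + (½)/(-15))² = (-2 + 16 + (½)*(-1/15))² = (-2 + 16 - 1/30)² = (419/30)² = 175561/900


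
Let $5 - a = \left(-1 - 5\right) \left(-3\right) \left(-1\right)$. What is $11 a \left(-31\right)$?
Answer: $-7843$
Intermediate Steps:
$a = 23$ ($a = 5 - \left(-1 - 5\right) \left(-3\right) \left(-1\right) = 5 - \left(-6\right) \left(-3\right) \left(-1\right) = 5 - 18 \left(-1\right) = 5 - -18 = 5 + 18 = 23$)
$11 a \left(-31\right) = 11 \cdot 23 \left(-31\right) = 253 \left(-31\right) = -7843$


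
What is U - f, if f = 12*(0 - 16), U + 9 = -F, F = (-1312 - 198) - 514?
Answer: 2207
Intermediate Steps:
F = -2024 (F = -1510 - 514 = -2024)
U = 2015 (U = -9 - 1*(-2024) = -9 + 2024 = 2015)
f = -192 (f = 12*(-16) = -192)
U - f = 2015 - 1*(-192) = 2015 + 192 = 2207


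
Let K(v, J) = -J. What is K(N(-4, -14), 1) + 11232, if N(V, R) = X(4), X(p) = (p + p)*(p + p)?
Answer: 11231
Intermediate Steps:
X(p) = 4*p² (X(p) = (2*p)*(2*p) = 4*p²)
N(V, R) = 64 (N(V, R) = 4*4² = 4*16 = 64)
K(N(-4, -14), 1) + 11232 = -1*1 + 11232 = -1 + 11232 = 11231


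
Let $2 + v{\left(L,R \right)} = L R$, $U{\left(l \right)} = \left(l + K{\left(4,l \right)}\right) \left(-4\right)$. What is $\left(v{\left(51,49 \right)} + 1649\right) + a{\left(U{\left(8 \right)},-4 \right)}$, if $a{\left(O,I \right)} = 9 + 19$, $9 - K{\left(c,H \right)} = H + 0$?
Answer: $4174$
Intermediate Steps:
$K{\left(c,H \right)} = 9 - H$ ($K{\left(c,H \right)} = 9 - \left(H + 0\right) = 9 - H$)
$U{\left(l \right)} = -36$ ($U{\left(l \right)} = \left(l - \left(-9 + l\right)\right) \left(-4\right) = 9 \left(-4\right) = -36$)
$a{\left(O,I \right)} = 28$
$v{\left(L,R \right)} = -2 + L R$
$\left(v{\left(51,49 \right)} + 1649\right) + a{\left(U{\left(8 \right)},-4 \right)} = \left(\left(-2 + 51 \cdot 49\right) + 1649\right) + 28 = \left(\left(-2 + 2499\right) + 1649\right) + 28 = \left(2497 + 1649\right) + 28 = 4146 + 28 = 4174$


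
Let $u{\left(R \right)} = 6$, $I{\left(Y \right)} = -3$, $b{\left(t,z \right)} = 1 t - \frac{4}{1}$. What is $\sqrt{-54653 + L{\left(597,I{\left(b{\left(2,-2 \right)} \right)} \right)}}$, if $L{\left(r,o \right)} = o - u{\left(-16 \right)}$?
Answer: $i \sqrt{54662} \approx 233.8 i$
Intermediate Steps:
$b{\left(t,z \right)} = -4 + t$ ($b{\left(t,z \right)} = t - 4 = -4 + t$)
$L{\left(r,o \right)} = -6 + o$ ($L{\left(r,o \right)} = o - 6 = -6 + o$)
$\sqrt{-54653 + L{\left(597,I{\left(b{\left(2,-2 \right)} \right)} \right)}} = \sqrt{-54653 - 9} = \sqrt{-54662} = i \sqrt{54662}$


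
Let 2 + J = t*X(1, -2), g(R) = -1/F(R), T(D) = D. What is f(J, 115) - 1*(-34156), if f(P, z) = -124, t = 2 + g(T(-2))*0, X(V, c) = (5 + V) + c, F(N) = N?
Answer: 34032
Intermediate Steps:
X(V, c) = 5 + V + c
g(R) = -1/R
t = 2 (t = 2 - 1/(-2)*0 = 2 - 1*(-1/2)*0 = 2 + (1/2)*0 = 2 + 0 = 2)
J = 6 (J = -2 + 2*(5 + 1 - 2) = -2 + 2*4 = -2 + 8 = 6)
f(J, 115) - 1*(-34156) = -124 - 1*(-34156) = -124 + 34156 = 34032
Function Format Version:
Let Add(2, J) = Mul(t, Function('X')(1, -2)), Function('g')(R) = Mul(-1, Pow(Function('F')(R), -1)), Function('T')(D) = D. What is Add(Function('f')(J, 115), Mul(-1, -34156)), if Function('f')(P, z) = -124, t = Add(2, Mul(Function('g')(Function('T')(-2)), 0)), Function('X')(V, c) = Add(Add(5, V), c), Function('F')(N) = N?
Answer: 34032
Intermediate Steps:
Function('X')(V, c) = Add(5, V, c)
Function('g')(R) = Mul(-1, Pow(R, -1))
t = 2 (t = Add(2, Mul(Mul(-1, Pow(-2, -1)), 0)) = Add(2, Mul(Mul(-1, Rational(-1, 2)), 0)) = Add(2, Mul(Rational(1, 2), 0)) = Add(2, 0) = 2)
J = 6 (J = Add(-2, Mul(2, Add(5, 1, -2))) = Add(-2, Mul(2, 4)) = Add(-2, 8) = 6)
Add(Function('f')(J, 115), Mul(-1, -34156)) = Add(-124, Mul(-1, -34156)) = Add(-124, 34156) = 34032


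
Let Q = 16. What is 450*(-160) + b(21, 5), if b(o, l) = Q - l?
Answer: -71989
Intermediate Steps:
b(o, l) = 16 - l
450*(-160) + b(21, 5) = 450*(-160) + (16 - 1*5) = -72000 + (16 - 5) = -72000 + 11 = -71989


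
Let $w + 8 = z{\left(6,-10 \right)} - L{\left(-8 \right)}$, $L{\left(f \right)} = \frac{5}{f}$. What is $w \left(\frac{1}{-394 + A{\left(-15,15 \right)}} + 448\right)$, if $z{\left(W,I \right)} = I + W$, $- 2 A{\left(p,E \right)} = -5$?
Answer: $- \frac{15960581}{3132} \approx -5096.0$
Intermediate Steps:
$A{\left(p,E \right)} = \frac{5}{2}$ ($A{\left(p,E \right)} = \left(- \frac{1}{2}\right) \left(-5\right) = \frac{5}{2}$)
$w = - \frac{91}{8}$ ($w = -8 + \left(\left(-10 + 6\right) - \frac{5}{-8}\right) = -8 - \left(4 + 5 \left(- \frac{1}{8}\right)\right) = -8 - \frac{27}{8} = - \frac{91}{8} \approx -11.375$)
$w \left(\frac{1}{-394 + A{\left(-15,15 \right)}} + 448\right) = - \frac{91 \left(\frac{1}{-394 + \frac{5}{2}} + 448\right)}{8} = - \frac{91 \left(\frac{1}{- \frac{783}{2}} + 448\right)}{8} = - \frac{91 \left(- \frac{2}{783} + 448\right)}{8} = \left(- \frac{91}{8}\right) \frac{350782}{783} = - \frac{15960581}{3132}$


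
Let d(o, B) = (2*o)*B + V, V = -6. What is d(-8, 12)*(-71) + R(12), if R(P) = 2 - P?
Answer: 14048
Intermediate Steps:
d(o, B) = -6 + 2*B*o (d(o, B) = (2*o)*B - 6 = 2*B*o - 6 = -6 + 2*B*o)
d(-8, 12)*(-71) + R(12) = (-6 + 2*12*(-8))*(-71) + (2 - 1*12) = (-6 - 192)*(-71) + (2 - 12) = -198*(-71) - 10 = 14058 - 10 = 14048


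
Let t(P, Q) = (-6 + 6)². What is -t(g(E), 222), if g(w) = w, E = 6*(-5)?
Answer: 0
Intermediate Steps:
E = -30
t(P, Q) = 0 (t(P, Q) = 0² = 0)
-t(g(E), 222) = -1*0 = 0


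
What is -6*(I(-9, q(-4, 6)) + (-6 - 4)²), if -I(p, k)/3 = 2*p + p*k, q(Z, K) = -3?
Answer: -438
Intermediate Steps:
I(p, k) = -6*p - 3*k*p (I(p, k) = -3*(2*p + p*k) = -3*(2*p + k*p) = -6*p - 3*k*p)
-6*(I(-9, q(-4, 6)) + (-6 - 4)²) = -6*(-3*(-9)*(2 - 3) + (-6 - 4)²) = -6*(-3*(-9)*(-1) + (-10)²) = -6*(-27 + 100) = -6*73 = -438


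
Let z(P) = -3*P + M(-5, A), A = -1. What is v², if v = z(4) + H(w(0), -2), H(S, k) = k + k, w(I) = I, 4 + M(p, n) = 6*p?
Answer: 2500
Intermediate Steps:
M(p, n) = -4 + 6*p
z(P) = -34 - 3*P (z(P) = -3*P + (-4 + 6*(-5)) = -3*P + (-4 - 30) = -3*P - 34 = -34 - 3*P)
H(S, k) = 2*k
v = -50 (v = (-34 - 3*4) + 2*(-2) = (-34 - 12) - 4 = -46 - 4 = -50)
v² = (-50)² = 2500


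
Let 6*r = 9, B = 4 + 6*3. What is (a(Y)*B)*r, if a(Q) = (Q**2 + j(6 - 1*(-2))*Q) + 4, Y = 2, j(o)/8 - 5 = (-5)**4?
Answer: 332904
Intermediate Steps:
B = 22 (B = 4 + 18 = 22)
j(o) = 5040 (j(o) = 40 + 8*(-5)**4 = 40 + 8*625 = 40 + 5000 = 5040)
r = 3/2 (r = (1/6)*9 = 3/2 ≈ 1.5000)
a(Q) = 4 + Q**2 + 5040*Q (a(Q) = (Q**2 + 5040*Q) + 4 = 4 + Q**2 + 5040*Q)
(a(Y)*B)*r = ((4 + 2**2 + 5040*2)*22)*(3/2) = ((4 + 4 + 10080)*22)*(3/2) = (10088*22)*(3/2) = 221936*(3/2) = 332904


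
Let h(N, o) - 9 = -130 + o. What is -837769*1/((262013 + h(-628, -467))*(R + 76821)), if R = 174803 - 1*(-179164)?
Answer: -837769/112618752900 ≈ -7.4390e-6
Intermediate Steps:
h(N, o) = -121 + o (h(N, o) = 9 + (-130 + o) = -121 + o)
R = 353967 (R = 174803 + 179164 = 353967)
-837769*1/((262013 + h(-628, -467))*(R + 76821)) = -837769*1/((262013 + (-121 - 467))*(353967 + 76821)) = -837769*1/(430788*(262013 - 588)) = -837769/(430788*261425) = -837769/112618752900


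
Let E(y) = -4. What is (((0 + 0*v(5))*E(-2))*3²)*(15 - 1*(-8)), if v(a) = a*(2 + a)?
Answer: 0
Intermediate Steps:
(((0 + 0*v(5))*E(-2))*3²)*(15 - 1*(-8)) = (((0 + 0*(5*(2 + 5)))*(-4))*3²)*(15 - 1*(-8)) = (((0 + 0*(5*7))*(-4))*9)*(15 + 8) = (((0 + 0*35)*(-4))*9)*23 = (((0 + 0)*(-4))*9)*23 = ((0*(-4))*9)*23 = (0*9)*23 = 0*23 = 0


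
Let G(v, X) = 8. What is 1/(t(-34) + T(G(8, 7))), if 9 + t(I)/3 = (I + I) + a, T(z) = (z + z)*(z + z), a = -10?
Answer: -1/5 ≈ -0.20000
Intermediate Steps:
T(z) = 4*z**2 (T(z) = (2*z)*(2*z) = 4*z**2)
t(I) = -57 + 6*I (t(I) = -27 + 3*((I + I) - 10) = -27 + 3*(2*I - 10) = -27 + 3*(-10 + 2*I) = -27 + (-30 + 6*I) = -57 + 6*I)
1/(t(-34) + T(G(8, 7))) = 1/((-57 + 6*(-34)) + 4*8**2) = 1/((-57 - 204) + 4*64) = 1/(-261 + 256) = 1/(-5) = -1/5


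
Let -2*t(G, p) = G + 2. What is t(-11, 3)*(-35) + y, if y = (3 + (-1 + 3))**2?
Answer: -265/2 ≈ -132.50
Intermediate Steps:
t(G, p) = -1 - G/2 (t(G, p) = -(G + 2)/2 = -(2 + G)/2 = -1 - G/2)
y = 25 (y = (3 + 2)**2 = 5**2 = 25)
t(-11, 3)*(-35) + y = (-1 - 1/2*(-11))*(-35) + 25 = (-1 + 11/2)*(-35) + 25 = (9/2)*(-35) + 25 = -315/2 + 25 = -265/2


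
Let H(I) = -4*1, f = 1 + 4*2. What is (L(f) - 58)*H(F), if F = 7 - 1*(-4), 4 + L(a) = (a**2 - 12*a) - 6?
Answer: 380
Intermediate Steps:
f = 9 (f = 1 + 8 = 9)
L(a) = -10 + a**2 - 12*a (L(a) = -4 + ((a**2 - 12*a) - 6) = -4 + (-6 + a**2 - 12*a) = -10 + a**2 - 12*a)
F = 11 (F = 7 + 4 = 11)
H(I) = -4
(L(f) - 58)*H(F) = ((-10 + 9**2 - 12*9) - 58)*(-4) = ((-10 + 81 - 108) - 58)*(-4) = (-37 - 58)*(-4) = -95*(-4) = 380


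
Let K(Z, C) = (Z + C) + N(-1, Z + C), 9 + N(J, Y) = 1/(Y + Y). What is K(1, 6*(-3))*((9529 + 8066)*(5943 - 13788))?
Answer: 7185823875/2 ≈ 3.5929e+9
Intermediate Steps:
N(J, Y) = -9 + 1/(2*Y) (N(J, Y) = -9 + 1/(Y + Y) = -9 + 1/(2*Y))
K(Z, C) = -9 + C + Z + 1/(2*(C + Z)) (K(Z, C) = (Z + C) + (-9 + 1/(2*(Z + C))) = (C + Z) + (-9 + 1/(2*(C + Z))) = -9 + C + Z + 1/(2*(C + Z)))
K(1, 6*(-3))*((9529 + 8066)*(5943 - 13788)) = ((1/2 + (6*(-3) + 1)*(-9 + 6*(-3) + 1))/(6*(-3) + 1))*((9529 + 8066)*(5943 - 13788)) = ((1/2 + (-18 + 1)*(-9 - 18 + 1))/(-18 + 1))*(17595*(-7845)) = ((1/2 - 17*(-26))/(-17))*(-138032775) = -(1/2 + 442)/17*(-138032775) = -1/17*885/2*(-138032775) = -885/34*(-138032775) = 7185823875/2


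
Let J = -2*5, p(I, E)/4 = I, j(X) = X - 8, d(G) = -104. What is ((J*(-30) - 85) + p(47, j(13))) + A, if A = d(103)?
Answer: 299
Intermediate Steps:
A = -104
j(X) = -8 + X
p(I, E) = 4*I
J = -10
((J*(-30) - 85) + p(47, j(13))) + A = ((-10*(-30) - 85) + 4*47) - 104 = ((300 - 85) + 188) - 104 = (215 + 188) - 104 = 403 - 104 = 299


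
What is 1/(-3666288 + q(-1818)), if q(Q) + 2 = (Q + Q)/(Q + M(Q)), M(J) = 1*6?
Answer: -151/553609487 ≈ -2.7276e-7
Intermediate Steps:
M(J) = 6
q(Q) = -2 + 2*Q/(6 + Q) (q(Q) = -2 + (Q + Q)/(Q + 6) = -2 + (2*Q)/(6 + Q) = -2 + 2*Q/(6 + Q))
1/(-3666288 + q(-1818)) = 1/(-3666288 - 12/(6 - 1818)) = 1/(-3666288 - 12/(-1812)) = 1/(-3666288 - 12*(-1/1812)) = 1/(-3666288 + 1/151) = 1/(-553609487/151) = -151/553609487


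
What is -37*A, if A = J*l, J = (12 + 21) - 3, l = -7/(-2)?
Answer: -3885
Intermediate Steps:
l = 7/2 (l = -7*(-½) = 7/2 ≈ 3.5000)
J = 30 (J = 33 - 3 = 30)
A = 105 (A = 30*(7/2) = 105)
-37*A = -37*105 = -3885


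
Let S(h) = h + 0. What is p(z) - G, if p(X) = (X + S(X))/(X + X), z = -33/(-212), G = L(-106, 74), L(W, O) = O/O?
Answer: 0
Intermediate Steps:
L(W, O) = 1
S(h) = h
G = 1
z = 33/212 (z = -33*(-1/212) = 33/212 ≈ 0.15566)
p(X) = 1 (p(X) = (X + X)/(X + X) = (2*X)/((2*X)) = (2*X)*(1/(2*X)) = 1)
p(z) - G = 1 - 1*1 = 1 - 1 = 0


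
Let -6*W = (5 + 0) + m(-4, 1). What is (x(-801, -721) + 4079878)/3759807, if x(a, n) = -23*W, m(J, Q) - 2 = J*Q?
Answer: 8159779/7519614 ≈ 1.0851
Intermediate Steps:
m(J, Q) = 2 + J*Q
W = -½ (W = -((5 + 0) + (2 - 4*1))/6 = -(5 + (2 - 4))/6 = -(5 - 2)/6 = -⅙*3 = -½ ≈ -0.50000)
x(a, n) = 23/2 (x(a, n) = -23*(-½) = 23/2)
(x(-801, -721) + 4079878)/3759807 = (23/2 + 4079878)/3759807 = (8159779/2)*(1/3759807) = 8159779/7519614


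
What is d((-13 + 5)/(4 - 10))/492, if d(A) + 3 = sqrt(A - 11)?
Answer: -1/164 + I*sqrt(87)/1476 ≈ -0.0060976 + 0.0063194*I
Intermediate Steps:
d(A) = -3 + sqrt(-11 + A) (d(A) = -3 + sqrt(A - 11) = -3 + sqrt(-11 + A))
d((-13 + 5)/(4 - 10))/492 = (-3 + sqrt(-11 + (-13 + 5)/(4 - 10)))/492 = (-3 + sqrt(-11 - 8/(-6)))*(1/492) = (-3 + sqrt(-11 - 8*(-1/6)))*(1/492) = (-3 + sqrt(-11 + 4/3))*(1/492) = (-3 + sqrt(-29/3))*(1/492) = (-3 + I*sqrt(87)/3)*(1/492) = -1/164 + I*sqrt(87)/1476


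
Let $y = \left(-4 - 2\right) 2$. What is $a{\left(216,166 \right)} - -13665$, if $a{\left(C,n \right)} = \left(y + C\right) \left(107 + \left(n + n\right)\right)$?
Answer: $103221$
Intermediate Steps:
$y = -12$ ($y = \left(-6\right) 2 = -12$)
$a{\left(C,n \right)} = \left(-12 + C\right) \left(107 + 2 n\right)$ ($a{\left(C,n \right)} = \left(-12 + C\right) \left(107 + \left(n + n\right)\right) = \left(-12 + C\right) \left(107 + 2 n\right)$)
$a{\left(216,166 \right)} - -13665 = \left(-1284 - 3984 + 107 \cdot 216 + 2 \cdot 216 \cdot 166\right) - -13665 = \left(-1284 - 3984 + 23112 + 71712\right) + 13665 = 89556 + 13665 = 103221$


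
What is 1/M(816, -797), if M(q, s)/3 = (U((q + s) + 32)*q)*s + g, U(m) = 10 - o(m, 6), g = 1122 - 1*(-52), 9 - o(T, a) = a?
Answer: -1/13653870 ≈ -7.3239e-8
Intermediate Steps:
o(T, a) = 9 - a
g = 1174 (g = 1122 + 52 = 1174)
U(m) = 7 (U(m) = 10 - (9 - 1*6) = 10 - (9 - 6) = 10 - 1*3 = 10 - 3 = 7)
M(q, s) = 3522 + 21*q*s (M(q, s) = 3*((7*q)*s + 1174) = 3*(7*q*s + 1174) = 3*(1174 + 7*q*s) = 3522 + 21*q*s)
1/M(816, -797) = 1/(3522 + 21*816*(-797)) = 1/(3522 - 13657392) = 1/(-13653870) = -1/13653870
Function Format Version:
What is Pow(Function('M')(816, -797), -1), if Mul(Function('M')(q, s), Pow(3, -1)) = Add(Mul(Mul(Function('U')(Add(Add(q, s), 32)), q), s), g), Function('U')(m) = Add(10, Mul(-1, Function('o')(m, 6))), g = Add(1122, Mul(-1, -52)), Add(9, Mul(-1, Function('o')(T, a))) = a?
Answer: Rational(-1, 13653870) ≈ -7.3239e-8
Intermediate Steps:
Function('o')(T, a) = Add(9, Mul(-1, a))
g = 1174 (g = Add(1122, 52) = 1174)
Function('U')(m) = 7 (Function('U')(m) = Add(10, Mul(-1, Add(9, Mul(-1, 6)))) = Add(10, Mul(-1, Add(9, -6))) = Add(10, Mul(-1, 3)) = Add(10, -3) = 7)
Function('M')(q, s) = Add(3522, Mul(21, q, s)) (Function('M')(q, s) = Mul(3, Add(Mul(Mul(7, q), s), 1174)) = Mul(3, Add(Mul(7, q, s), 1174)) = Mul(3, Add(1174, Mul(7, q, s))) = Add(3522, Mul(21, q, s)))
Pow(Function('M')(816, -797), -1) = Pow(Add(3522, Mul(21, 816, -797)), -1) = Pow(Add(3522, -13657392), -1) = Pow(-13653870, -1) = Rational(-1, 13653870)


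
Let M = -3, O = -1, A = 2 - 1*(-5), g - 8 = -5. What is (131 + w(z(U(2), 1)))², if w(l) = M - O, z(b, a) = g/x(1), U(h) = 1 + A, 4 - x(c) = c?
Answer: 16641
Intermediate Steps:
g = 3 (g = 8 - 5 = 3)
x(c) = 4 - c
A = 7 (A = 2 + 5 = 7)
U(h) = 8 (U(h) = 1 + 7 = 8)
z(b, a) = 1 (z(b, a) = 3/(4 - 1*1) = 3/(4 - 1) = 3/3 = 3*(⅓) = 1)
w(l) = -2 (w(l) = -3 - 1*(-1) = -3 + 1 = -2)
(131 + w(z(U(2), 1)))² = (131 - 2)² = 129² = 16641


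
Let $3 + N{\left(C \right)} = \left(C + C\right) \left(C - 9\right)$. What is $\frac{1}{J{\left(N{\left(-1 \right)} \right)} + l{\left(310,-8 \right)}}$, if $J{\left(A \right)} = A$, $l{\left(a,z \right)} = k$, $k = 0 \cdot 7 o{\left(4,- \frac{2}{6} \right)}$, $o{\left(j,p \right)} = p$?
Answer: $\frac{1}{17} \approx 0.058824$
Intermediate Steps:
$N{\left(C \right)} = -3 + 2 C \left(-9 + C\right)$ ($N{\left(C \right)} = -3 + \left(C + C\right) \left(C - 9\right) = -3 + 2 C \left(-9 + C\right)$)
$k = 0$ ($k = 0 \cdot 7 \left(- \frac{2}{6}\right) = 0 \left(\left(-2\right) \frac{1}{6}\right) = 0 \left(- \frac{1}{3}\right) = 0$)
$l{\left(a,z \right)} = 0$
$\frac{1}{J{\left(N{\left(-1 \right)} \right)} + l{\left(310,-8 \right)}} = \frac{1}{\left(-3 - -18 + 2 \left(-1\right)^{2}\right) + 0} = \frac{1}{\left(-3 + 18 + 2 \cdot 1\right) + 0} = \frac{1}{\left(-3 + 18 + 2\right) + 0} = \frac{1}{17 + 0} = \frac{1}{17}$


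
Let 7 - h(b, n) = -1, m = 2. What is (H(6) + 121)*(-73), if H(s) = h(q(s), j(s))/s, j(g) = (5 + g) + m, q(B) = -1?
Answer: -26791/3 ≈ -8930.3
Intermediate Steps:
j(g) = 7 + g (j(g) = (5 + g) + 2 = 7 + g)
h(b, n) = 8 (h(b, n) = 7 - 1*(-1) = 7 + 1 = 8)
H(s) = 8/s
(H(6) + 121)*(-73) = (8/6 + 121)*(-73) = (8*(⅙) + 121)*(-73) = (4/3 + 121)*(-73) = (367/3)*(-73) = -26791/3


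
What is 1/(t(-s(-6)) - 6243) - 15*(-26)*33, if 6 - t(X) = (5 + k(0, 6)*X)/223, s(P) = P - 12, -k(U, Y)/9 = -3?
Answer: 17906571317/1391342 ≈ 12870.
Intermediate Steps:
k(U, Y) = 27 (k(U, Y) = -9*(-3) = 27)
s(P) = -12 + P
t(X) = 1333/223 - 27*X/223 (t(X) = 6 - (5 + 27*X)/223 = 6 - (5/223 + 27*X/223) = 6 + (-5/223 - 27*X/223) = 1333/223 - 27*X/223)
1/(t(-s(-6)) - 6243) - 15*(-26)*33 = 1/((1333/223 - (-27)*(-12 - 6)/223) - 6243) - 15*(-26)*33 = 1/((1333/223 - (-27)*(-18)/223) - 6243) - (-390)*33 = 1/((1333/223 - 27/223*18) - 6243) - 1*(-12870) = 1/((1333/223 - 486/223) - 6243) + 12870 = 1/(847/223 - 6243) + 12870 = 1/(-1391342/223) + 12870 = -223/1391342 + 12870 = 17906571317/1391342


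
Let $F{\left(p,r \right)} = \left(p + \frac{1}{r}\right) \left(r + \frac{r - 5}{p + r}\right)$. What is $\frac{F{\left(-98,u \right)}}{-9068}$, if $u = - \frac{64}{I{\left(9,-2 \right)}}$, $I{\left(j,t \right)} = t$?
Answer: $\frac{198075}{580352} \approx 0.3413$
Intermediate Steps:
$u = 32$ ($u = - \frac{64}{-2} = \left(-64\right) \left(- \frac{1}{2}\right) = 32$)
$F{\left(p,r \right)} = \left(p + \frac{1}{r}\right) \left(r + \frac{-5 + r}{p + r}\right)$
$\frac{F{\left(-98,u \right)}}{-9068} = \frac{\frac{1}{32} \frac{1}{-98 + 32} \left(-5 + 32 + 32^{2} - 98 \cdot 32^{2} - 98 \cdot 32^{3} + \left(-98\right)^{2} \cdot 32^{2} - \left(-392\right) 32\right)}{-9068} = \frac{-5 + 32 + 1024 - 100352 - 3211264 + 9604 \cdot 1024 + 12544}{32 \left(-66\right)} \left(- \frac{1}{9068}\right) = \frac{1}{32} \left(- \frac{1}{66}\right) \left(-5 + 32 + 1024 - 100352 - 3211264 + 9834496 + 12544\right) \left(- \frac{1}{9068}\right) = \frac{1}{32} \left(- \frac{1}{66}\right) 6536475 \left(- \frac{1}{9068}\right) = \left(- \frac{198075}{64}\right) \left(- \frac{1}{9068}\right) = \frac{198075}{580352}$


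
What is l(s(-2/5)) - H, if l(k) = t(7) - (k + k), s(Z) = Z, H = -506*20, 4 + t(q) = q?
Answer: 50619/5 ≈ 10124.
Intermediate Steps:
t(q) = -4 + q
H = -10120
l(k) = 3 - 2*k (l(k) = (-4 + 7) - (k + k) = 3 - 2*k)
l(s(-2/5)) - H = (3 - (-4)/5) - 1*(-10120) = (3 - (-4)/5) + 10120 = (3 - 2*(-⅖)) + 10120 = (3 + ⅘) + 10120 = 19/5 + 10120 = 50619/5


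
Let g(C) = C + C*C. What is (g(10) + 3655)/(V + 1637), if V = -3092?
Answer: -251/97 ≈ -2.5876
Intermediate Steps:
g(C) = C + C**2
(g(10) + 3655)/(V + 1637) = (10*(1 + 10) + 3655)/(-3092 + 1637) = (10*11 + 3655)/(-1455) = (110 + 3655)*(-1/1455) = 3765*(-1/1455) = -251/97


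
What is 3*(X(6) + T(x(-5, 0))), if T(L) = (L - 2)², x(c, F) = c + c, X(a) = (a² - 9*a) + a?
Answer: 396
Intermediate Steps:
X(a) = a² - 8*a
x(c, F) = 2*c
T(L) = (-2 + L)²
3*(X(6) + T(x(-5, 0))) = 3*(6*(-8 + 6) + (-2 + 2*(-5))²) = 3*(6*(-2) + (-2 - 10)²) = 3*(-12 + (-12)²) = 3*(-12 + 144) = 3*132 = 396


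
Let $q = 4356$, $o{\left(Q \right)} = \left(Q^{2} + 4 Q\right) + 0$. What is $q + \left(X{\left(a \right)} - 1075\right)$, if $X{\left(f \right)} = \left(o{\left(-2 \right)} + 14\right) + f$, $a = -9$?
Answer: $3282$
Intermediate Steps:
$o{\left(Q \right)} = Q^{2} + 4 Q$
$X{\left(f \right)} = 10 + f$ ($X{\left(f \right)} = \left(- 2 \left(4 - 2\right) + 14\right) + f = \left(\left(-2\right) 2 + 14\right) + f = \left(-4 + 14\right) + f = 10 + f$)
$q + \left(X{\left(a \right)} - 1075\right) = 4356 + \left(\left(10 - 9\right) - 1075\right) = 4356 + \left(1 - 1075\right) = 4356 - 1074 = 3282$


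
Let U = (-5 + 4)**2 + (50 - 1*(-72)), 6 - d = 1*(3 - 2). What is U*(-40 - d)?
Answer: -5535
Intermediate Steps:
d = 5 (d = 6 - (3 - 2) = 6 - 1 = 5)
U = 123 (U = (-1)**2 + (50 + 72) = 1 + 122 = 123)
U*(-40 - d) = 123*(-40 - 1*5) = 123*(-40 - 5) = 123*(-45) = -5535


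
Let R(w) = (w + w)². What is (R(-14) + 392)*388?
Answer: 456288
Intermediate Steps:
R(w) = 4*w² (R(w) = (2*w)² = 4*w²)
(R(-14) + 392)*388 = (4*(-14)² + 392)*388 = (4*196 + 392)*388 = (784 + 392)*388 = 1176*388 = 456288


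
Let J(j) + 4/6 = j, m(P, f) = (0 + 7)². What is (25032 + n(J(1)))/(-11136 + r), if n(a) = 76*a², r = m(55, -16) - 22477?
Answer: -56341/75519 ≈ -0.74605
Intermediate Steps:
m(P, f) = 49 (m(P, f) = 7² = 49)
J(j) = -⅔ + j
r = -22428 (r = 49 - 22477 = -22428)
(25032 + n(J(1)))/(-11136 + r) = (25032 + 76*(-⅔ + 1)²)/(-11136 - 22428) = (25032 + 76*(⅓)²)/(-33564) = (25032 + 76*(⅑))*(-1/33564) = (25032 + 76/9)*(-1/33564) = (225364/9)*(-1/33564) = -56341/75519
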